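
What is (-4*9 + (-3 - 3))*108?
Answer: -4536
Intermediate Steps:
(-4*9 + (-3 - 3))*108 = (-36 - 6)*108 = -42*108 = -4536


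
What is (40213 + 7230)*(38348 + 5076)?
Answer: 2060164832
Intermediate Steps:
(40213 + 7230)*(38348 + 5076) = 47443*43424 = 2060164832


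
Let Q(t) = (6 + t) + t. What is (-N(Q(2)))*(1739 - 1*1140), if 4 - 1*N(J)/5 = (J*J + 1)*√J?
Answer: -11980 + 302495*√10 ≈ 9.4459e+5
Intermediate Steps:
Q(t) = 6 + 2*t
N(J) = 20 - 5*√J*(1 + J²) (N(J) = 20 - 5*(J*J + 1)*√J = 20 - 5*(J² + 1)*√J = 20 - 5*(1 + J²)*√J = 20 - 5*√J*(1 + J²))
(-N(Q(2)))*(1739 - 1*1140) = (-(20 - 5*√(6 + 2*2) - 5*(6 + 2*2)^(5/2)))*(1739 - 1*1140) = (-(20 - 5*√(6 + 4) - 5*(6 + 4)^(5/2)))*(1739 - 1140) = -(20 - 5*√10 - 500*√10)*599 = -(20 - 505*√10)*599 = (-20 + 505*√10)*599 = -11980 + 302495*√10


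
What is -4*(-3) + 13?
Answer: 25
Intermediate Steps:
-4*(-3) + 13 = 12 + 13 = 25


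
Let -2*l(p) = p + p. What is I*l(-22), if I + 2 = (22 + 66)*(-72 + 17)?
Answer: -106524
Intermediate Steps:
I = -4842 (I = -2 + (22 + 66)*(-72 + 17) = -2 + 88*(-55) = -2 - 4840 = -4842)
l(p) = -p (l(p) = -(p + p)/2 = -p)
I*l(-22) = -(-4842)*(-22) = -4842*22 = -106524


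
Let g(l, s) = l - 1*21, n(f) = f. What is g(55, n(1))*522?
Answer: 17748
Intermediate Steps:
g(l, s) = -21 + l (g(l, s) = l - 21 = -21 + l)
g(55, n(1))*522 = (-21 + 55)*522 = 34*522 = 17748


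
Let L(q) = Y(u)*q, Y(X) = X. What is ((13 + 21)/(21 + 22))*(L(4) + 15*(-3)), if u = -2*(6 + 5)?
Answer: -4522/43 ≈ -105.16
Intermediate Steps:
u = -22 (u = -2*11 = -22)
L(q) = -22*q
((13 + 21)/(21 + 22))*(L(4) + 15*(-3)) = ((13 + 21)/(21 + 22))*(-22*4 + 15*(-3)) = (34/43)*(-88 - 45) = (34*(1/43))*(-133) = (34/43)*(-133) = -4522/43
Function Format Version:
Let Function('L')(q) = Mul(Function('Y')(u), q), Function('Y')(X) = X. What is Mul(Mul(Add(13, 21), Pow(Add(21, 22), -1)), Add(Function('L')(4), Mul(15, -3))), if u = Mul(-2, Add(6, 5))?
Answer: Rational(-4522, 43) ≈ -105.16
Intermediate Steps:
u = -22 (u = Mul(-2, 11) = -22)
Function('L')(q) = Mul(-22, q)
Mul(Mul(Add(13, 21), Pow(Add(21, 22), -1)), Add(Function('L')(4), Mul(15, -3))) = Mul(Mul(Add(13, 21), Pow(Add(21, 22), -1)), Add(Mul(-22, 4), Mul(15, -3))) = Mul(Mul(34, Pow(43, -1)), Add(-88, -45)) = Mul(Mul(34, Rational(1, 43)), -133) = Mul(Rational(34, 43), -133) = Rational(-4522, 43)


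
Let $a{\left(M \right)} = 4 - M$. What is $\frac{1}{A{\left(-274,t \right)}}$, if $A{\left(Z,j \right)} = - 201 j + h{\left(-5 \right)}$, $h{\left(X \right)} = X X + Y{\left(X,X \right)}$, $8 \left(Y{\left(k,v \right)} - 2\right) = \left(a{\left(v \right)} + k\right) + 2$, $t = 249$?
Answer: $- \frac{4}{200085} \approx -1.9992 \cdot 10^{-5}$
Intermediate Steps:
$Y{\left(k,v \right)} = \frac{11}{4} - \frac{v}{8} + \frac{k}{8}$ ($Y{\left(k,v \right)} = 2 + \frac{\left(\left(4 - v\right) + k\right) + 2}{8} = 2 + \frac{\left(4 + k - v\right) + 2}{8} = 2 + \frac{6 + k - v}{8} = 2 + \left(\frac{3}{4} - \frac{v}{8} + \frac{k}{8}\right) = \frac{11}{4} - \frac{v}{8} + \frac{k}{8}$)
$h{\left(X \right)} = \frac{11}{4} + X^{2}$ ($h{\left(X \right)} = X X + \left(\frac{11}{4} - \frac{X}{8} + \frac{X}{8}\right) = X^{2} + \frac{11}{4} = \frac{11}{4} + X^{2}$)
$A{\left(Z,j \right)} = \frac{111}{4} - 201 j$ ($A{\left(Z,j \right)} = - 201 j + \left(\frac{11}{4} + \left(-5\right)^{2}\right) = - 201 j + \left(\frac{11}{4} + 25\right) = - 201 j + \frac{111}{4} = \frac{111}{4} - 201 j$)
$\frac{1}{A{\left(-274,t \right)}} = \frac{1}{\frac{111}{4} - 50049} = \frac{1}{- \frac{200085}{4}} = - \frac{4}{200085}$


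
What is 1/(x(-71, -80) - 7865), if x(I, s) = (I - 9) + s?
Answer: -1/8025 ≈ -0.00012461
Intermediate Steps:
x(I, s) = -9 + I + s (x(I, s) = (-9 + I) + s = -9 + I + s)
1/(x(-71, -80) - 7865) = 1/((-9 - 71 - 80) - 7865) = 1/(-160 - 7865) = 1/(-8025) = -1/8025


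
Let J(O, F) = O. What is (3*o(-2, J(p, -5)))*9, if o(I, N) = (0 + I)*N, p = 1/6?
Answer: -9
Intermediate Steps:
p = ⅙ ≈ 0.16667
o(I, N) = I*N
(3*o(-2, J(p, -5)))*9 = (3*(-2*⅙))*9 = (3*(-⅓))*9 = -1*9 = -9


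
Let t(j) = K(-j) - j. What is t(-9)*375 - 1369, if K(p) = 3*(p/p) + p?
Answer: 6506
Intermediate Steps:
K(p) = 3 + p (K(p) = 3*1 + p = 3 + p)
t(j) = 3 - 2*j (t(j) = (3 - j) - j = 3 - 2*j)
t(-9)*375 - 1369 = (3 - 2*(-9))*375 - 1369 = (3 + 18)*375 - 1369 = 21*375 - 1369 = 7875 - 1369 = 6506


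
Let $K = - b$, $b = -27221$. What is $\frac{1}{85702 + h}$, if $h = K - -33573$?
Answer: $\frac{1}{146496} \approx 6.8261 \cdot 10^{-6}$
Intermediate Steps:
$K = 27221$ ($K = \left(-1\right) \left(-27221\right) = 27221$)
$h = 60794$ ($h = 27221 - -33573 = 27221 + 33573 = 60794$)
$\frac{1}{85702 + h} = \frac{1}{85702 + 60794} = \frac{1}{146496}$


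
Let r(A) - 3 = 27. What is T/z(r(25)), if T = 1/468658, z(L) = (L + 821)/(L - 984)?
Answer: -477/199413979 ≈ -2.3920e-6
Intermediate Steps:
r(A) = 30 (r(A) = 3 + 27 = 30)
z(L) = (821 + L)/(-984 + L)
T = 1/468658 ≈ 2.1338e-6
T/z(r(25)) = 1/(468658*(((821 + 30)/(-984 + 30)))) = 1/(468658*((851/(-954)))) = 1/(468658*((-1/954*851))) = 1/(468658*(-851/954)) = (1/468658)*(-954/851) = -477/199413979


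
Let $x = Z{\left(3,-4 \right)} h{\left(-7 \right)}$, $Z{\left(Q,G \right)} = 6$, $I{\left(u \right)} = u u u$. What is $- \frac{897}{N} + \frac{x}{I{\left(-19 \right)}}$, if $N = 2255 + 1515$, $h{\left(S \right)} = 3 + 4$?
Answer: $- \frac{485451}{1989110} \approx -0.24405$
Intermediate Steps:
$h{\left(S \right)} = 7$
$I{\left(u \right)} = u^{3}$ ($I{\left(u \right)} = u^{2} u = u^{3}$)
$x = 42$ ($x = 6 \cdot 7 = 42$)
$N = 3770$
$- \frac{897}{N} + \frac{x}{I{\left(-19 \right)}} = - \frac{897}{3770} + \frac{42}{\left(-19\right)^{3}} = \left(-897\right) \frac{1}{3770} + \frac{42}{-6859} = - \frac{69}{290} + 42 \left(- \frac{1}{6859}\right) = - \frac{69}{290} - \frac{42}{6859} = - \frac{485451}{1989110}$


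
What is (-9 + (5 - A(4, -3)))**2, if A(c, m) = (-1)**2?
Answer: 25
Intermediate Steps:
A(c, m) = 1
(-9 + (5 - A(4, -3)))**2 = (-9 + (5 - 1*1))**2 = (-9 + (5 - 1))**2 = (-9 + 4)**2 = (-5)**2 = 25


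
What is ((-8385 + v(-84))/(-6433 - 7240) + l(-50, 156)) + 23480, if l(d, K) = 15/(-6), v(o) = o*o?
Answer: 642018373/27346 ≈ 23478.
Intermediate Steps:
v(o) = o²
l(d, K) = -5/2 (l(d, K) = -⅙*15 = -5/2)
((-8385 + v(-84))/(-6433 - 7240) + l(-50, 156)) + 23480 = ((-8385 + (-84)²)/(-6433 - 7240) - 5/2) + 23480 = ((-8385 + 7056)/(-13673) - 5/2) + 23480 = (-1329*(-1/13673) - 5/2) + 23480 = (1329/13673 - 5/2) + 23480 = -65707/27346 + 23480 = 642018373/27346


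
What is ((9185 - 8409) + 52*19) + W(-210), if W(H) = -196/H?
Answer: 26474/15 ≈ 1764.9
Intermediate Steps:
((9185 - 8409) + 52*19) + W(-210) = ((9185 - 8409) + 52*19) - 196/(-210) = (776 + 988) - 196*(-1/210) = 1764 + 14/15 = 26474/15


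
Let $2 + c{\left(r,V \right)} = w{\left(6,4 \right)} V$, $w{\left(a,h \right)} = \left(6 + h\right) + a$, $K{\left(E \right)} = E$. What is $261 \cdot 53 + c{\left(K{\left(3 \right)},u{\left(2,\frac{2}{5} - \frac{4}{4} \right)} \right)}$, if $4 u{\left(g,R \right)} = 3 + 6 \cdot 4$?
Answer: $13939$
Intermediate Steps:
$u{\left(g,R \right)} = \frac{27}{4}$ ($u{\left(g,R \right)} = \frac{3 + 6 \cdot 4}{4} = \frac{3 + 24}{4} = \frac{1}{4} \cdot 27 = \frac{27}{4}$)
$w{\left(a,h \right)} = 6 + a + h$
$c{\left(r,V \right)} = -2 + 16 V$ ($c{\left(r,V \right)} = -2 + \left(6 + 6 + 4\right) V = -2 + 16 V$)
$261 \cdot 53 + c{\left(K{\left(3 \right)},u{\left(2,\frac{2}{5} - \frac{4}{4} \right)} \right)} = 261 \cdot 53 + \left(-2 + 16 \cdot \frac{27}{4}\right) = 13833 + \left(-2 + 108\right) = 13833 + 106 = 13939$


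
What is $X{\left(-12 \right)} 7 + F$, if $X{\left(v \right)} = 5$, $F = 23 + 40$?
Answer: $98$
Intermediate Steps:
$F = 63$
$X{\left(-12 \right)} 7 + F = 5 \cdot 7 + 63 = 35 + 63 = 98$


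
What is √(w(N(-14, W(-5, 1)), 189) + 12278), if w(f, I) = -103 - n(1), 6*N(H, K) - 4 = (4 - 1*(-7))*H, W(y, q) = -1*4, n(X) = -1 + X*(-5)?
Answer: √12181 ≈ 110.37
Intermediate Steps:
n(X) = -1 - 5*X
W(y, q) = -4
N(H, K) = ⅔ + 11*H/6 (N(H, K) = ⅔ + ((4 - 1*(-7))*H)/6 = ⅔ + ((4 + 7)*H)/6 = ⅔ + (11*H)/6 = ⅔ + 11*H/6)
w(f, I) = -97 (w(f, I) = -103 - (-1 - 5*1) = -103 - (-1 - 5) = -103 - 1*(-6) = -103 + 6 = -97)
√(w(N(-14, W(-5, 1)), 189) + 12278) = √(-97 + 12278) = √12181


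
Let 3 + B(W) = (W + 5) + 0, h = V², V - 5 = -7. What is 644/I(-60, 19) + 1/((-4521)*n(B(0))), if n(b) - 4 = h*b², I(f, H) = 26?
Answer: 29115227/1175460 ≈ 24.769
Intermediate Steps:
V = -2 (V = 5 - 7 = -2)
h = 4 (h = (-2)² = 4)
B(W) = 2 + W (B(W) = -3 + ((W + 5) + 0) = -3 + ((5 + W) + 0) = -3 + (5 + W) = 2 + W)
n(b) = 4 + 4*b²
644/I(-60, 19) + 1/((-4521)*n(B(0))) = 644/26 + 1/((-4521)*(4 + 4*(2 + 0)²)) = 644*(1/26) - 1/(4521*(4 + 4*2²)) = 322/13 - 1/(4521*(4 + 4*4)) = 322/13 - 1/(4521*(4 + 16)) = 322/13 - 1/4521/20 = 322/13 - 1/4521*1/20 = 322/13 - 1/90420 = 29115227/1175460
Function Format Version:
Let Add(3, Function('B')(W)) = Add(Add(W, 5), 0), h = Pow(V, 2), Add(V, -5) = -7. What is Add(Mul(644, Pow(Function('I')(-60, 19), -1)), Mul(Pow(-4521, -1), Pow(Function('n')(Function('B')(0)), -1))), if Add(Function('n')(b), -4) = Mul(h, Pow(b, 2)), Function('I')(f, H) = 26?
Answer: Rational(29115227, 1175460) ≈ 24.769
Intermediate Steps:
V = -2 (V = Add(5, -7) = -2)
h = 4 (h = Pow(-2, 2) = 4)
Function('B')(W) = Add(2, W) (Function('B')(W) = Add(-3, Add(Add(W, 5), 0)) = Add(-3, Add(Add(5, W), 0)) = Add(-3, Add(5, W)) = Add(2, W))
Function('n')(b) = Add(4, Mul(4, Pow(b, 2)))
Add(Mul(644, Pow(Function('I')(-60, 19), -1)), Mul(Pow(-4521, -1), Pow(Function('n')(Function('B')(0)), -1))) = Add(Mul(644, Pow(26, -1)), Mul(Pow(-4521, -1), Pow(Add(4, Mul(4, Pow(Add(2, 0), 2))), -1))) = Add(Mul(644, Rational(1, 26)), Mul(Rational(-1, 4521), Pow(Add(4, Mul(4, Pow(2, 2))), -1))) = Add(Rational(322, 13), Mul(Rational(-1, 4521), Pow(Add(4, Mul(4, 4)), -1))) = Add(Rational(322, 13), Mul(Rational(-1, 4521), Pow(Add(4, 16), -1))) = Add(Rational(322, 13), Mul(Rational(-1, 4521), Pow(20, -1))) = Add(Rational(322, 13), Mul(Rational(-1, 4521), Rational(1, 20))) = Add(Rational(322, 13), Rational(-1, 90420)) = Rational(29115227, 1175460)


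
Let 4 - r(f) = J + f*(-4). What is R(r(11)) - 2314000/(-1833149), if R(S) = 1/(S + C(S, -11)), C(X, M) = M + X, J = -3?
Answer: 212407149/166816559 ≈ 1.2733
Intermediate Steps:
r(f) = 7 + 4*f (r(f) = 4 - (-3 + f*(-4)) = 4 - (-3 - 4*f) = 4 + (3 + 4*f) = 7 + 4*f)
R(S) = 1/(-11 + 2*S) (R(S) = 1/(S + (-11 + S)) = 1/(-11 + 2*S))
R(r(11)) - 2314000/(-1833149) = 1/(-11 + 2*(7 + 4*11)) - 2314000/(-1833149) = 1/(-11 + 2*(7 + 44)) - 2314000*(-1/1833149) = 1/(-11 + 2*51) + 2314000/1833149 = 1/(-11 + 102) + 2314000/1833149 = 1/91 + 2314000/1833149 = 212407149/166816559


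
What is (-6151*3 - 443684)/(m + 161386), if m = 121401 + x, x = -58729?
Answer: -462137/224058 ≈ -2.0626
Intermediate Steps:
m = 62672 (m = 121401 - 58729 = 62672)
(-6151*3 - 443684)/(m + 161386) = (-6151*3 - 443684)/(62672 + 161386) = (-18453 - 443684)/224058 = -462137*1/224058 = -462137/224058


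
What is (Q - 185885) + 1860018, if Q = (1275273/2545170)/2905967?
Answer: 4127396353714681381/2465393343130 ≈ 1.6741e+6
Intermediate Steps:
Q = 425091/2465393343130 (Q = (1275273*(1/2545170))*(1/2905967) = (425091/848390)*(1/2905967) = 425091/2465393343130 ≈ 1.7242e-7)
(Q - 185885) + 1860018 = (425091/2465393343130 - 185885) + 1860018 = -458279641587294959/2465393343130 + 1860018 = 4127396353714681381/2465393343130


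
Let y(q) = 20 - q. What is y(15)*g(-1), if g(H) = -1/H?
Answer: 5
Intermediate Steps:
y(15)*g(-1) = (20 - 1*15)*(-1/(-1)) = (20 - 15)*(-1*(-1)) = 5*1 = 5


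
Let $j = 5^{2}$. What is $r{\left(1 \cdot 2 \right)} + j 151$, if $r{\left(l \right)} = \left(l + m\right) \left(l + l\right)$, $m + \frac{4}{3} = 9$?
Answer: $\frac{11441}{3} \approx 3813.7$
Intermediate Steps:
$m = \frac{23}{3}$ ($m = - \frac{4}{3} + 9 = \frac{23}{3} \approx 7.6667$)
$r{\left(l \right)} = 2 l \left(\frac{23}{3} + l\right)$ ($r{\left(l \right)} = \left(l + \frac{23}{3}\right) \left(l + l\right) = \left(\frac{23}{3} + l\right) 2 l = 2 l \left(\frac{23}{3} + l\right)$)
$j = 25$
$r{\left(1 \cdot 2 \right)} + j 151 = \frac{2 \cdot 1 \cdot 2 \left(23 + 3 \cdot 1 \cdot 2\right)}{3} + 25 \cdot 151 = \frac{2}{3} \cdot 2 \left(23 + 3 \cdot 2\right) + 3775 = \frac{2}{3} \cdot 2 \left(23 + 6\right) + 3775 = \frac{2}{3} \cdot 2 \cdot 29 + 3775 = \frac{116}{3} + 3775 = \frac{11441}{3}$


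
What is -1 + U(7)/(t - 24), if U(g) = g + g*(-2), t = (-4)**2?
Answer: -1/8 ≈ -0.12500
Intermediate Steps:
t = 16
U(g) = -g (U(g) = g - 2*g = -g)
-1 + U(7)/(t - 24) = -1 + (-1*7)/(16 - 24) = -1 - 7/(-8) = -1 - 7*(-1/8) = -1 + 7/8 = -1/8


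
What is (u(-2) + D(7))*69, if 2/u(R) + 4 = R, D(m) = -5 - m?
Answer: -851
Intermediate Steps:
u(R) = 2/(-4 + R)
(u(-2) + D(7))*69 = (2/(-4 - 2) + (-5 - 1*7))*69 = (2/(-6) + (-5 - 7))*69 = (2*(-⅙) - 12)*69 = (-⅓ - 12)*69 = -37/3*69 = -851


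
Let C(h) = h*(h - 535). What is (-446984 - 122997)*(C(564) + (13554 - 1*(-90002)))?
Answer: -68347561672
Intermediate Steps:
C(h) = h*(-535 + h)
(-446984 - 122997)*(C(564) + (13554 - 1*(-90002))) = (-446984 - 122997)*(564*(-535 + 564) + (13554 - 1*(-90002))) = -569981*(564*29 + (13554 + 90002)) = -569981*(16356 + 103556) = -569981*119912 = -68347561672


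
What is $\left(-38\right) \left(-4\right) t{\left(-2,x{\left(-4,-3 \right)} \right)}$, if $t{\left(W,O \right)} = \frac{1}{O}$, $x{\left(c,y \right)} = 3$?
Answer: $\frac{152}{3} \approx 50.667$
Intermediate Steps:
$\left(-38\right) \left(-4\right) t{\left(-2,x{\left(-4,-3 \right)} \right)} = \frac{\left(-38\right) \left(-4\right)}{3} = 152 \cdot \frac{1}{3} = \frac{152}{3}$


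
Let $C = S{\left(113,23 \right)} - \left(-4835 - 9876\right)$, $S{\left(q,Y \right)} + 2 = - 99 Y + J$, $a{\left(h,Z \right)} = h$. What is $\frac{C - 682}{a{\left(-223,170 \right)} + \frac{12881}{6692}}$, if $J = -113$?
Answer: $- \frac{25958268}{493145} \approx -52.638$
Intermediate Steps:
$S{\left(q,Y \right)} = -115 - 99 Y$ ($S{\left(q,Y \right)} = -2 - \left(113 + 99 Y\right) = -115 - 99 Y$)
$C = 12319$ ($C = \left(-115 - 2277\right) - \left(-4835 - 9876\right) = -2392 - -14711 = -2392 + 14711 = 12319$)
$\frac{C - 682}{a{\left(-223,170 \right)} + \frac{12881}{6692}} = \frac{12319 - 682}{-223 + \frac{12881}{6692}} = \frac{11637}{-223 + 12881 \cdot \frac{1}{6692}} = \frac{11637}{-223 + \frac{12881}{6692}} = \frac{11637}{- \frac{1479435}{6692}} = 11637 \left(- \frac{6692}{1479435}\right) = - \frac{25958268}{493145}$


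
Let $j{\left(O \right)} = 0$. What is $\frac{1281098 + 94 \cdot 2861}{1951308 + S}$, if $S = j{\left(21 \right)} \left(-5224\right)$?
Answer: $\frac{387508}{487827} \approx 0.79436$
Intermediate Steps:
$S = 0$ ($S = 0 \left(-5224\right) = 0$)
$\frac{1281098 + 94 \cdot 2861}{1951308 + S} = \frac{1281098 + 94 \cdot 2861}{1951308 + 0} = \frac{1281098 + 268934}{1951308} = 1550032 \cdot \frac{1}{1951308} = \frac{387508}{487827}$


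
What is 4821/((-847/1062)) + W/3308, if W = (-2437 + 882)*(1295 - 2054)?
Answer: -15936968301/2801876 ≈ -5688.0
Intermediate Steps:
W = 1180245 (W = -1555*(-759) = 1180245)
4821/((-847/1062)) + W/3308 = 4821/((-847/1062)) + 1180245/3308 = 4821/((-847*1/1062)) + 1180245*(1/3308) = 4821/(-847/1062) + 1180245/3308 = 4821*(-1062/847) + 1180245/3308 = -5119902/847 + 1180245/3308 = -15936968301/2801876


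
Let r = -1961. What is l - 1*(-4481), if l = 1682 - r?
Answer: 8124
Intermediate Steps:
l = 3643 (l = 1682 - 1*(-1961) = 1682 + 1961 = 3643)
l - 1*(-4481) = 3643 - 1*(-4481) = 3643 + 4481 = 8124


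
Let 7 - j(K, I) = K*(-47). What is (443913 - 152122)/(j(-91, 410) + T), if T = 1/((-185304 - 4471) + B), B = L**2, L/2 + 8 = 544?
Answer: -279946911519/4096676429 ≈ -68.335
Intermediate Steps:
L = 1072 (L = -16 + 2*544 = -16 + 1088 = 1072)
B = 1149184 (B = 1072**2 = 1149184)
T = 1/959409 (T = 1/((-185304 - 4471) + 1149184) = 1/(-189775 + 1149184) = 1/959409 ≈ 1.0423e-6)
j(K, I) = 7 + 47*K (j(K, I) = 7 - K*(-47) = 7 - (-47)*K = 7 + 47*K)
(443913 - 152122)/(j(-91, 410) + T) = (443913 - 152122)/((7 + 47*(-91)) + 1/959409) = 291791/((7 - 4277) + 1/959409) = 291791/(-4270 + 1/959409) = 291791/(-4096676429/959409) = 291791*(-959409/4096676429) = -279946911519/4096676429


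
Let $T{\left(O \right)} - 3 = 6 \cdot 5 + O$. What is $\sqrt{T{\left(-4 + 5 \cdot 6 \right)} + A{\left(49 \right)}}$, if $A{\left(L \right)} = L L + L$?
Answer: $\sqrt{2509} \approx 50.09$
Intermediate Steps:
$A{\left(L \right)} = L + L^{2}$ ($A{\left(L \right)} = L^{2} + L = L + L^{2}$)
$T{\left(O \right)} = 33 + O$ ($T{\left(O \right)} = 3 + \left(6 \cdot 5 + O\right) = 3 + \left(30 + O\right) = 33 + O$)
$\sqrt{T{\left(-4 + 5 \cdot 6 \right)} + A{\left(49 \right)}} = \sqrt{\left(33 + \left(-4 + 5 \cdot 6\right)\right) + 49 \left(1 + 49\right)} = \sqrt{\left(33 + \left(-4 + 30\right)\right) + 49 \cdot 50} = \sqrt{\left(33 + 26\right) + 2450} = \sqrt{59 + 2450} = \sqrt{2509}$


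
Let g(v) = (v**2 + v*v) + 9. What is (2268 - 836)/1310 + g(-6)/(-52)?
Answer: -15823/34060 ≈ -0.46456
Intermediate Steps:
g(v) = 9 + 2*v**2 (g(v) = (v**2 + v**2) + 9 = 2*v**2 + 9 = 9 + 2*v**2)
(2268 - 836)/1310 + g(-6)/(-52) = (2268 - 836)/1310 + (9 + 2*(-6)**2)/(-52) = 1432*(1/1310) + (9 + 2*36)*(-1/52) = 716/655 + (9 + 72)*(-1/52) = 716/655 + 81*(-1/52) = 716/655 - 81/52 = -15823/34060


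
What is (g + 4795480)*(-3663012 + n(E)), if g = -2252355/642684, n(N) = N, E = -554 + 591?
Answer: -537581004622828375/30604 ≈ -1.7566e+13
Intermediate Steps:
E = 37
g = -107255/30604 (g = -2252355*1/642684 = -107255/30604 ≈ -3.5046)
(g + 4795480)*(-3663012 + n(E)) = (-107255/30604 + 4795480)*(-3663012 + 37) = (146760762665/30604)*(-3662975) = -537581004622828375/30604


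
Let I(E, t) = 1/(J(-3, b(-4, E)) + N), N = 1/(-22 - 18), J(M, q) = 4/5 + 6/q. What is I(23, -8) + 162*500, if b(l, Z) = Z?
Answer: 77193920/953 ≈ 81001.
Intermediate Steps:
J(M, q) = 4/5 + 6/q (J(M, q) = 4*(1/5) + 6/q = 4/5 + 6/q)
N = -1/40 (N = 1/(-40) = -1/40 ≈ -0.025000)
I(E, t) = 1/(31/40 + 6/E) (I(E, t) = 1/((4/5 + 6/E) - 1/40) = 1/(31/40 + 6/E))
I(23, -8) + 162*500 = 40*23/(240 + 31*23) + 162*500 = 40*23/(240 + 713) + 81000 = 40*23/953 + 81000 = 40*23*(1/953) + 81000 = 920/953 + 81000 = 77193920/953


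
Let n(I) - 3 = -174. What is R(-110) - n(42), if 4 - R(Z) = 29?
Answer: 146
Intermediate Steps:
n(I) = -171 (n(I) = 3 - 174 = -171)
R(Z) = -25 (R(Z) = 4 - 1*29 = 4 - 29 = -25)
R(-110) - n(42) = -25 - 1*(-171) = -25 + 171 = 146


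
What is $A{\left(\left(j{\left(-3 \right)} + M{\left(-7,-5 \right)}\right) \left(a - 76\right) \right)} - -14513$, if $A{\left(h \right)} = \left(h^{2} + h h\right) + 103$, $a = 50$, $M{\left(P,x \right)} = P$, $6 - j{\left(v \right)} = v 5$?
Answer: $279608$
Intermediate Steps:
$j{\left(v \right)} = 6 - 5 v$ ($j{\left(v \right)} = 6 - v 5 = 6 - 5 v$)
$A{\left(h \right)} = 103 + 2 h^{2}$ ($A{\left(h \right)} = \left(h^{2} + h^{2}\right) + 103 = 2 h^{2} + 103 = 103 + 2 h^{2}$)
$A{\left(\left(j{\left(-3 \right)} + M{\left(-7,-5 \right)}\right) \left(a - 76\right) \right)} - -14513 = \left(103 + 2 \left(\left(\left(6 - -15\right) - 7\right) \left(50 - 76\right)\right)^{2}\right) - -14513 = \left(103 + 2 \left(\left(\left(6 + 15\right) - 7\right) \left(-26\right)\right)^{2}\right) + 14513 = \left(103 + 2 \left(\left(21 - 7\right) \left(-26\right)\right)^{2}\right) + 14513 = \left(103 + 2 \left(14 \left(-26\right)\right)^{2}\right) + 14513 = \left(103 + 2 \left(-364\right)^{2}\right) + 14513 = \left(103 + 2 \cdot 132496\right) + 14513 = \left(103 + 264992\right) + 14513 = 265095 + 14513 = 279608$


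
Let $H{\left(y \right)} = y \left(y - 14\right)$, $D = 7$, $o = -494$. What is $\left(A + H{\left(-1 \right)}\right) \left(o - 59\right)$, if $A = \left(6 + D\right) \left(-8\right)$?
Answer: $49217$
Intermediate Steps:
$A = -104$ ($A = \left(6 + 7\right) \left(-8\right) = 13 \left(-8\right) = -104$)
$H{\left(y \right)} = y \left(-14 + y\right)$
$\left(A + H{\left(-1 \right)}\right) \left(o - 59\right) = \left(-104 - \left(-14 - 1\right)\right) \left(-494 - 59\right) = \left(-104 - -15\right) \left(-553\right) = \left(-104 + 15\right) \left(-553\right) = \left(-89\right) \left(-553\right) = 49217$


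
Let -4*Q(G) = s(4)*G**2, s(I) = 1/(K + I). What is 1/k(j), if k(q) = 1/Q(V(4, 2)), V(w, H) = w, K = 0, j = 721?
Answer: -1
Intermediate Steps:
s(I) = 1/I (s(I) = 1/(0 + I) = 1/I)
Q(G) = -G**2/16 (Q(G) = -G**2/(4*4) = -G**2/16)
k(q) = -1 (k(q) = 1/(-1/16*4**2) = 1/(-1/16*16) = 1/(-1) = -1)
1/k(j) = 1/(-1) = -1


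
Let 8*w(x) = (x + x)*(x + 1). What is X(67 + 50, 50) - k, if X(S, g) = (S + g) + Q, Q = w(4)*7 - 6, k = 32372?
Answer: -32176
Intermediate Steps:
w(x) = x*(1 + x)/4 (w(x) = ((x + x)*(x + 1))/8 = ((2*x)*(1 + x))/8 = (2*x*(1 + x))/8 = x*(1 + x)/4)
Q = 29 (Q = ((1/4)*4*(1 + 4))*7 - 6 = ((1/4)*4*5)*7 - 6 = 5*7 - 6 = 35 - 6 = 29)
X(S, g) = 29 + S + g (X(S, g) = (S + g) + 29 = 29 + S + g)
X(67 + 50, 50) - k = (29 + (67 + 50) + 50) - 1*32372 = (29 + 117 + 50) - 32372 = 196 - 32372 = -32176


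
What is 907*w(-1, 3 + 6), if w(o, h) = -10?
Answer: -9070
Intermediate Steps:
907*w(-1, 3 + 6) = 907*(-10) = -9070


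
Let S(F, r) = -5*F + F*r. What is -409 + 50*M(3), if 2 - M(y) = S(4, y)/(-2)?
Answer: -509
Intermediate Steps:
M(y) = -8 + 2*y (M(y) = 2 - 4*(-5 + y)/(-2) = 2 - (-20 + 4*y)*(-1)/2 = 2 - (10 - 2*y) = 2 + (-10 + 2*y) = -8 + 2*y)
-409 + 50*M(3) = -409 + 50*(-8 + 2*3) = -409 + 50*(-8 + 6) = -409 + 50*(-2) = -409 - 100 = -509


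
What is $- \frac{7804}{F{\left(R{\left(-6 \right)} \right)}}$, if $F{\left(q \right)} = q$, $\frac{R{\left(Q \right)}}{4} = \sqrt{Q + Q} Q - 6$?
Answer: $\frac{1951}{78} - \frac{1951 i \sqrt{3}}{39} \approx 25.013 - 86.647 i$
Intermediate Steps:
$R{\left(Q \right)} = -24 + 4 \sqrt{2} Q^{\frac{3}{2}}$ ($R{\left(Q \right)} = 4 \left(\sqrt{Q + Q} Q - 6\right) = 4 \left(\sqrt{2 Q} Q - 6\right) = 4 \left(\sqrt{2} \sqrt{Q} Q - 6\right) = 4 \left(\sqrt{2} Q^{\frac{3}{2}} - 6\right) = 4 \left(-6 + \sqrt{2} Q^{\frac{3}{2}}\right) = -24 + 4 \sqrt{2} Q^{\frac{3}{2}}$)
$- \frac{7804}{F{\left(R{\left(-6 \right)} \right)}} = - \frac{7804}{-24 + 4 \sqrt{2} \left(-6\right)^{\frac{3}{2}}} = - \frac{7804}{-24 + 4 \sqrt{2} \left(- 6 i \sqrt{6}\right)} = - \frac{7804}{-24 - 48 i \sqrt{3}}$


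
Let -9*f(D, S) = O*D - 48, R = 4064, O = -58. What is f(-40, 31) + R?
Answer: 34304/9 ≈ 3811.6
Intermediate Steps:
f(D, S) = 16/3 + 58*D/9 (f(D, S) = -(-58*D - 48)/9 = -(-48 - 58*D)/9 = 16/3 + 58*D/9)
f(-40, 31) + R = (16/3 + (58/9)*(-40)) + 4064 = (16/3 - 2320/9) + 4064 = -2272/9 + 4064 = 34304/9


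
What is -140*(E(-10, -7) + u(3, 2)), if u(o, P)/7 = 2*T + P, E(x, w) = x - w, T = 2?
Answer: -5460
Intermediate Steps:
u(o, P) = 28 + 7*P (u(o, P) = 7*(2*2 + P) = 7*(4 + P) = 28 + 7*P)
-140*(E(-10, -7) + u(3, 2)) = -140*((-10 - 1*(-7)) + (28 + 7*2)) = -140*((-10 + 7) + (28 + 14)) = -140*(-3 + 42) = -140*39 = -5460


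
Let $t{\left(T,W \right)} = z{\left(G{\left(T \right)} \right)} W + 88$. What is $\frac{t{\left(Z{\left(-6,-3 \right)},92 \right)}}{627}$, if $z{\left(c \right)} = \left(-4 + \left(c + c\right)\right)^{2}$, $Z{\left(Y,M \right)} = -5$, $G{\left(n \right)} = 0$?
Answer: $\frac{520}{209} \approx 2.488$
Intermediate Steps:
$z{\left(c \right)} = \left(-4 + 2 c\right)^{2}$
$t{\left(T,W \right)} = 88 + 16 W$ ($t{\left(T,W \right)} = 4 \left(-2 + 0\right)^{2} W + 88 = 4 \left(-2\right)^{2} W + 88 = 4 \cdot 4 W + 88 = 16 W + 88 = 88 + 16 W$)
$\frac{t{\left(Z{\left(-6,-3 \right)},92 \right)}}{627} = \frac{88 + 16 \cdot 92}{627} = \left(88 + 1472\right) \frac{1}{627} = 1560 \cdot \frac{1}{627} = \frac{520}{209}$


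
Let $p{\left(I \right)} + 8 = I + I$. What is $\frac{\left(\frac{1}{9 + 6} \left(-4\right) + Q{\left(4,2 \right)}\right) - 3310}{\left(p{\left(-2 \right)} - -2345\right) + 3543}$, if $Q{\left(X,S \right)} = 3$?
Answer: $- \frac{49609}{88140} \approx -0.56284$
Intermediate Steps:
$p{\left(I \right)} = -8 + 2 I$ ($p{\left(I \right)} = -8 + \left(I + I\right) = -8 + 2 I$)
$\frac{\left(\frac{1}{9 + 6} \left(-4\right) + Q{\left(4,2 \right)}\right) - 3310}{\left(p{\left(-2 \right)} - -2345\right) + 3543} = \frac{\left(\frac{1}{9 + 6} \left(-4\right) + 3\right) - 3310}{\left(\left(-8 + 2 \left(-2\right)\right) - -2345\right) + 3543} = \frac{\left(\frac{1}{15} \left(-4\right) + 3\right) - 3310}{\left(\left(-8 - 4\right) + 2345\right) + 3543} = \frac{\left(\frac{1}{15} \left(-4\right) + 3\right) - 3310}{\left(-12 + 2345\right) + 3543} = \frac{\left(- \frac{4}{15} + 3\right) - 3310}{2333 + 3543} = \frac{\frac{41}{15} - 3310}{5876} = \left(- \frac{49609}{15}\right) \frac{1}{5876} = - \frac{49609}{88140}$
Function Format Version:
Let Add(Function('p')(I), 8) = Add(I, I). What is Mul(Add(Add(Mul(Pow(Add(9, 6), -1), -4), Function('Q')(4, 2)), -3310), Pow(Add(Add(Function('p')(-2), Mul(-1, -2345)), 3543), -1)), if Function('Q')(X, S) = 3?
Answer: Rational(-49609, 88140) ≈ -0.56284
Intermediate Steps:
Function('p')(I) = Add(-8, Mul(2, I)) (Function('p')(I) = Add(-8, Add(I, I)) = Add(-8, Mul(2, I)))
Mul(Add(Add(Mul(Pow(Add(9, 6), -1), -4), Function('Q')(4, 2)), -3310), Pow(Add(Add(Function('p')(-2), Mul(-1, -2345)), 3543), -1)) = Mul(Add(Add(Mul(Pow(Add(9, 6), -1), -4), 3), -3310), Pow(Add(Add(Add(-8, Mul(2, -2)), Mul(-1, -2345)), 3543), -1)) = Mul(Add(Add(Mul(Pow(15, -1), -4), 3), -3310), Pow(Add(Add(Add(-8, -4), 2345), 3543), -1)) = Mul(Add(Add(Mul(Rational(1, 15), -4), 3), -3310), Pow(Add(Add(-12, 2345), 3543), -1)) = Mul(Add(Add(Rational(-4, 15), 3), -3310), Pow(Add(2333, 3543), -1)) = Mul(Add(Rational(41, 15), -3310), Pow(5876, -1)) = Mul(Rational(-49609, 15), Rational(1, 5876)) = Rational(-49609, 88140)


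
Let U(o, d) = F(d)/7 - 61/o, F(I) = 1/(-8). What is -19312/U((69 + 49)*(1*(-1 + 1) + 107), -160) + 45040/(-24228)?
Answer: 41353064065492/48583197 ≈ 8.5118e+5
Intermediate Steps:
F(I) = -1/8
U(o, d) = -1/56 - 61/o (U(o, d) = -1/8/7 - 61/o = -1/8*1/7 - 61/o = -1/56 - 61/o)
-19312/U((69 + 49)*(1*(-1 + 1) + 107), -160) + 45040/(-24228) = -19312*56*(69 + 49)*(1*(-1 + 1) + 107)/(-3416 - (69 + 49)*(1*(-1 + 1) + 107)) + 45040/(-24228) = -19312*6608*(1*0 + 107)/(-3416 - 118*(1*0 + 107)) + 45040*(-1/24228) = -19312*6608*(0 + 107)/(-3416 - 118*(0 + 107)) - 11260/6057 = -19312*707056/(-3416 - 118*107) - 11260/6057 = -19312*707056/(-3416 - 1*12626) - 11260/6057 = -19312*707056/(-3416 - 12626) - 11260/6057 = -19312/((1/56)*(1/12626)*(-16042)) - 11260/6057 = -19312/(-8021/353528) - 11260/6057 = -19312*(-353528/8021) - 11260/6057 = 6827332736/8021 - 11260/6057 = 41353064065492/48583197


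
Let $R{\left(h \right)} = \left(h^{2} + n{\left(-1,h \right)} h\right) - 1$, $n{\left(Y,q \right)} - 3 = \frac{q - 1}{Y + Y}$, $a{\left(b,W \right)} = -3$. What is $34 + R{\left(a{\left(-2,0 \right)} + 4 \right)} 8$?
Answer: $58$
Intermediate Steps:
$n{\left(Y,q \right)} = 3 + \frac{-1 + q}{2 Y}$ ($n{\left(Y,q \right)} = 3 + \frac{q - 1}{Y + Y} = 3 + \frac{-1 + q}{2 Y}$)
$R{\left(h \right)} = -1 + h^{2} + h \left(\frac{7}{2} - \frac{h}{2}\right)$ ($R{\left(h \right)} = \left(h^{2} + \frac{-1 + h + 6 \left(-1\right)}{2 \left(-1\right)} h\right) - 1 = \left(h^{2} + \frac{1}{2} \left(-1\right) \left(-1 + h - 6\right) h\right) - 1 = \left(h^{2} + \frac{1}{2} \left(-1\right) \left(-7 + h\right) h\right) - 1 = \left(h^{2} + \left(\frac{7}{2} - \frac{h}{2}\right) h\right) - 1 = \left(h^{2} + h \left(\frac{7}{2} - \frac{h}{2}\right)\right) - 1 = -1 + h^{2} + h \left(\frac{7}{2} - \frac{h}{2}\right)$)
$34 + R{\left(a{\left(-2,0 \right)} + 4 \right)} 8 = 34 + \left(-1 + \frac{\left(-3 + 4\right)^{2}}{2} + \frac{7 \left(-3 + 4\right)}{2}\right) 8 = 34 + \left(-1 + \frac{1^{2}}{2} + \frac{7}{2} \cdot 1\right) 8 = 34 + \left(-1 + \frac{1}{2} \cdot 1 + \frac{7}{2}\right) 8 = 34 + \left(-1 + \frac{1}{2} + \frac{7}{2}\right) 8 = 34 + 3 \cdot 8 = 34 + 24 = 58$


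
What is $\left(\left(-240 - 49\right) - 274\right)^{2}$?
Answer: $316969$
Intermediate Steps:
$\left(\left(-240 - 49\right) - 274\right)^{2} = \left(-289 - 274\right)^{2} = \left(-563\right)^{2} = 316969$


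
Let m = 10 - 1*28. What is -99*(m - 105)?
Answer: 12177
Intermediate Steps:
m = -18 (m = 10 - 28 = -18)
-99*(m - 105) = -99*(-18 - 105) = -99*(-123) = 12177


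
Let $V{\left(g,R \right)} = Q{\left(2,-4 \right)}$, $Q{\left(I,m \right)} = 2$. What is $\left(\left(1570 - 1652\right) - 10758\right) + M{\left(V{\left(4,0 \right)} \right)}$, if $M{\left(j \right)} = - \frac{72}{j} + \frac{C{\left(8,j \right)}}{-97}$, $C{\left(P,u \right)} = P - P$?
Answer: $-10876$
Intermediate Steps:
$V{\left(g,R \right)} = 2$
$C{\left(P,u \right)} = 0$
$M{\left(j \right)} = - \frac{72}{j}$ ($M{\left(j \right)} = - \frac{72}{j} + \frac{0}{-97} = - \frac{72}{j} + 0 \left(- \frac{1}{97}\right) = - \frac{72}{j} + 0 = - \frac{72}{j}$)
$\left(\left(1570 - 1652\right) - 10758\right) + M{\left(V{\left(4,0 \right)} \right)} = \left(\left(1570 - 1652\right) - 10758\right) - \frac{72}{2} = \left(-82 - 10758\right) - 36 = -10840 - 36 = -10876$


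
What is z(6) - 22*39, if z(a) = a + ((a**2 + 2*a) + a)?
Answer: -798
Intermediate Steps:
z(a) = a**2 + 4*a (z(a) = a + (a**2 + 3*a) = a**2 + 4*a)
z(6) - 22*39 = 6*(4 + 6) - 22*39 = 6*10 - 858 = 60 - 858 = -798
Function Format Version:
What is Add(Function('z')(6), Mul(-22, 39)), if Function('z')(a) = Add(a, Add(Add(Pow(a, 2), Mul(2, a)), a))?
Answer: -798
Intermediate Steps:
Function('z')(a) = Add(Pow(a, 2), Mul(4, a)) (Function('z')(a) = Add(a, Add(Pow(a, 2), Mul(3, a))) = Add(Pow(a, 2), Mul(4, a)))
Add(Function('z')(6), Mul(-22, 39)) = Add(Mul(6, Add(4, 6)), Mul(-22, 39)) = Add(Mul(6, 10), -858) = Add(60, -858) = -798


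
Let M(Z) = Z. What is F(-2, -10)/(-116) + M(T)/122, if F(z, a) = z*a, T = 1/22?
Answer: -13391/77836 ≈ -0.17204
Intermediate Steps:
T = 1/22 ≈ 0.045455
F(z, a) = a*z
F(-2, -10)/(-116) + M(T)/122 = -10*(-2)/(-116) + (1/22)/122 = 20*(-1/116) + (1/22)*(1/122) = -5/29 + 1/2684 = -13391/77836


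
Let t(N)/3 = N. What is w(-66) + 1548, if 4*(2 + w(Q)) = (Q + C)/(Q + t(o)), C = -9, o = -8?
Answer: 37109/24 ≈ 1546.2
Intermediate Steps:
t(N) = 3*N
w(Q) = -2 + (-9 + Q)/(4*(-24 + Q)) (w(Q) = -2 + ((Q - 9)/(Q + 3*(-8)))/4 = -2 + ((-9 + Q)/(Q - 24))/4 = -2 + ((-9 + Q)/(-24 + Q))/4 = -2 + (-9 + Q)/(4*(-24 + Q)))
w(-66) + 1548 = (183 - 7*(-66))/(4*(-24 - 66)) + 1548 = (¼)*(183 + 462)/(-90) + 1548 = (¼)*(-1/90)*645 + 1548 = -43/24 + 1548 = 37109/24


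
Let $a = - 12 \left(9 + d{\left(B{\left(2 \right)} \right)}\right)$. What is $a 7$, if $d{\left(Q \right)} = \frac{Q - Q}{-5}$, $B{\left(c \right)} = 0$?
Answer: $-756$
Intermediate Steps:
$d{\left(Q \right)} = 0$ ($d{\left(Q \right)} = 0 \left(- \frac{1}{5}\right) = 0$)
$a = -108$ ($a = - 12 \left(9 + 0\right) = \left(-12\right) 9 = -108$)
$a 7 = \left(-108\right) 7 = -756$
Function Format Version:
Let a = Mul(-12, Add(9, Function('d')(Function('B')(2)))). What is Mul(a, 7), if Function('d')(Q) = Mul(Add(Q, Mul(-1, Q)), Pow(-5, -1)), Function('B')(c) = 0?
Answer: -756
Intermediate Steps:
Function('d')(Q) = 0 (Function('d')(Q) = Mul(0, Rational(-1, 5)) = 0)
a = -108 (a = Mul(-12, Add(9, 0)) = Mul(-12, 9) = -108)
Mul(a, 7) = Mul(-108, 7) = -756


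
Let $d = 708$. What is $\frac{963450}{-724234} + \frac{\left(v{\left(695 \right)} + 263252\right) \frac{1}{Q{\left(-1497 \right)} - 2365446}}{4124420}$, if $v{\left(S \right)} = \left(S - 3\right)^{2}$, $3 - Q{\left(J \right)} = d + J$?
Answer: $- \frac{391515041195136881}{294305348618124130} \approx -1.3303$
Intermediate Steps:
$Q{\left(J \right)} = -705 - J$ ($Q{\left(J \right)} = 3 - \left(708 + J\right) = -705 - J$)
$v{\left(S \right)} = \left(-3 + S\right)^{2}$
$\frac{963450}{-724234} + \frac{\left(v{\left(695 \right)} + 263252\right) \frac{1}{Q{\left(-1497 \right)} - 2365446}}{4124420} = \frac{963450}{-724234} + \frac{\left(\left(-3 + 695\right)^{2} + 263252\right) \frac{1}{\left(-705 - -1497\right) - 2365446}}{4124420} = 963450 \left(- \frac{1}{724234}\right) + \frac{692^{2} + 263252}{\left(-705 + 1497\right) - 2365446} \cdot \frac{1}{4124420} = - \frac{481725}{362117} + \frac{478864 + 263252}{792 - 2365446} \cdot \frac{1}{4124420} = - \frac{481725}{362117} + \frac{742116}{-2364654} \cdot \frac{1}{4124420} = - \frac{481725}{362117} + 742116 \left(- \frac{1}{2364654}\right) \frac{1}{4124420} = - \frac{481725}{362117} - \frac{61843}{812735520890} = - \frac{391515041195136881}{294305348618124130}$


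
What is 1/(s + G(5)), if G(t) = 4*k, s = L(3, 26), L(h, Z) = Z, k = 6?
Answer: 1/50 ≈ 0.020000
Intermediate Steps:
s = 26
G(t) = 24 (G(t) = 4*6 = 24)
1/(s + G(5)) = 1/(26 + 24) = 1/50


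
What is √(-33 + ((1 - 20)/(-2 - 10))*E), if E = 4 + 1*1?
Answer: I*√903/6 ≈ 5.0083*I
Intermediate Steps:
E = 5 (E = 4 + 1 = 5)
√(-33 + ((1 - 20)/(-2 - 10))*E) = √(-33 + ((1 - 20)/(-2 - 10))*5) = √(-33 - 19/(-12)*5) = √(-33 - 19*(-1/12)*5) = √(-33 + (19/12)*5) = √(-33 + 95/12) = √(-301/12) = I*√903/6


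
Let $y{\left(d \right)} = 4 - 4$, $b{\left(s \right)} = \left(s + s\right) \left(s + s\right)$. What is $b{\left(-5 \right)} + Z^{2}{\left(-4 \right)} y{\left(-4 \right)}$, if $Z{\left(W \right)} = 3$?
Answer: $100$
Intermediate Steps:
$b{\left(s \right)} = 4 s^{2}$ ($b{\left(s \right)} = 2 s 2 s = 4 s^{2}$)
$y{\left(d \right)} = 0$
$b{\left(-5 \right)} + Z^{2}{\left(-4 \right)} y{\left(-4 \right)} = 4 \left(-5\right)^{2} + 3^{2} \cdot 0 = 4 \cdot 25 + 9 \cdot 0 = 100 + 0 = 100$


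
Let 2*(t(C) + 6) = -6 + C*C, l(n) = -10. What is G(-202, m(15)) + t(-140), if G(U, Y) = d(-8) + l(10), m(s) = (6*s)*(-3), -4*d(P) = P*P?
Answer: 9765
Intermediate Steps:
d(P) = -P**2/4 (d(P) = -P*P/4 = -P**2/4)
m(s) = -18*s
t(C) = -9 + C**2/2 (t(C) = -6 + (-6 + C*C)/2 = -6 + (-6 + C**2)/2 = -6 + (-3 + C**2/2) = -9 + C**2/2)
G(U, Y) = -26 (G(U, Y) = -1/4*(-8)**2 - 10 = -1/4*64 - 10 = -16 - 10 = -26)
G(-202, m(15)) + t(-140) = -26 + (-9 + (1/2)*(-140)**2) = -26 + (-9 + (1/2)*19600) = -26 + (-9 + 9800) = -26 + 9791 = 9765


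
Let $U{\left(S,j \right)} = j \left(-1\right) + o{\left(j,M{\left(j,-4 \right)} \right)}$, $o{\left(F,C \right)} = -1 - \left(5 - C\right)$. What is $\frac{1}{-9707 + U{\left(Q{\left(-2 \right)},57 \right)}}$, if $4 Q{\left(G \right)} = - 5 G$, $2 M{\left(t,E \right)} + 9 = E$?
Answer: $- \frac{2}{19553} \approx -0.00010229$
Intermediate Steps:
$M{\left(t,E \right)} = - \frac{9}{2} + \frac{E}{2}$
$o{\left(F,C \right)} = -6 + C$ ($o{\left(F,C \right)} = -1 + \left(-5 + C\right) = -6 + C$)
$Q{\left(G \right)} = - \frac{5 G}{4}$ ($Q{\left(G \right)} = \frac{\left(-5\right) G}{4} = - \frac{5 G}{4}$)
$U{\left(S,j \right)} = - \frac{25}{2} - j$ ($U{\left(S,j \right)} = j \left(-1\right) + \left(-6 + \left(- \frac{9}{2} + \frac{1}{2} \left(-4\right)\right)\right) = - j - \frac{25}{2} = - \frac{25}{2} - j$)
$\frac{1}{-9707 + U{\left(Q{\left(-2 \right)},57 \right)}} = \frac{1}{-9707 - \frac{139}{2}} = \frac{1}{- \frac{19553}{2}} = - \frac{2}{19553}$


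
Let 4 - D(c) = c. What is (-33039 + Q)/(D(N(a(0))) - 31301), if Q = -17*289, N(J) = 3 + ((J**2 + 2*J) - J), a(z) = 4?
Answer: 4744/3915 ≈ 1.2118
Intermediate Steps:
N(J) = 3 + J + J**2 (N(J) = 3 + (J + J**2) = 3 + J + J**2)
Q = -4913
D(c) = 4 - c
(-33039 + Q)/(D(N(a(0))) - 31301) = (-33039 - 4913)/((4 - (3 + 4 + 4**2)) - 31301) = -37952/((4 - (3 + 4 + 16)) - 31301) = -37952/((4 - 1*23) - 31301) = -37952/((4 - 23) - 31301) = -37952/(-19 - 31301) = -37952/(-31320) = -37952*(-1/31320) = 4744/3915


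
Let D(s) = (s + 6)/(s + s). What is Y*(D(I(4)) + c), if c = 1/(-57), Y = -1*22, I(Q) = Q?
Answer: -3091/114 ≈ -27.114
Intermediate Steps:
Y = -22
c = -1/57 ≈ -0.017544
D(s) = (6 + s)/(2*s) (D(s) = (6 + s)/((2*s)) = (6 + s)*(1/(2*s)) = (6 + s)/(2*s))
Y*(D(I(4)) + c) = -22*((½)*(6 + 4)/4 - 1/57) = -22*((½)*(¼)*10 - 1/57) = -22*(5/4 - 1/57) = -22*281/228 = -3091/114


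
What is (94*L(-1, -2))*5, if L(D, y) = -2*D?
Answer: 940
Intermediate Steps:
(94*L(-1, -2))*5 = (94*(-2*(-1)))*5 = (94*2)*5 = 188*5 = 940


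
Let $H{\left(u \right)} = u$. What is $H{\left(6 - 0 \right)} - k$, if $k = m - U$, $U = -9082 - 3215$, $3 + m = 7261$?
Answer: $-19549$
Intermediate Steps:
$m = 7258$ ($m = -3 + 7261 = 7258$)
$U = -12297$ ($U = -9082 - 3215 = -12297$)
$k = 19555$ ($k = 7258 - -12297 = 7258 + 12297 = 19555$)
$H{\left(6 - 0 \right)} - k = \left(6 - 0\right) - 19555 = \left(6 + 0\right) - 19555 = 6 - 19555 = -19549$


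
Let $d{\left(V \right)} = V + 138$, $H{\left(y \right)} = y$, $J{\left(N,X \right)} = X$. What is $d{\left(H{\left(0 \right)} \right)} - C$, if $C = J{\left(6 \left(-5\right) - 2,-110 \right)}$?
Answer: $248$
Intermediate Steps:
$C = -110$
$d{\left(V \right)} = 138 + V$
$d{\left(H{\left(0 \right)} \right)} - C = \left(138 + 0\right) - -110 = 138 + 110 = 248$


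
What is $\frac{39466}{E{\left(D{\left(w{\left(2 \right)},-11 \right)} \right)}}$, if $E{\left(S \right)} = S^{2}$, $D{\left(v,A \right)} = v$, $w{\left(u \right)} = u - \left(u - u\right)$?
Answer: $\frac{19733}{2} \approx 9866.5$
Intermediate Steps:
$w{\left(u \right)} = u$ ($w{\left(u \right)} = u - 0 = u + 0 = u$)
$\frac{39466}{E{\left(D{\left(w{\left(2 \right)},-11 \right)} \right)}} = \frac{39466}{2^{2}} = \frac{39466}{4} = 39466 \cdot \frac{1}{4} = \frac{19733}{2}$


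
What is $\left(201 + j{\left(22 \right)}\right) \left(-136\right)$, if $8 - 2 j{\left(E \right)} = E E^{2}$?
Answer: $696184$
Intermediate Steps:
$j{\left(E \right)} = 4 - \frac{E^{3}}{2}$ ($j{\left(E \right)} = 4 - \frac{E E^{2}}{2} = 4 - \frac{E^{3}}{2}$)
$\left(201 + j{\left(22 \right)}\right) \left(-136\right) = \left(201 + \left(4 - \frac{22^{3}}{2}\right)\right) \left(-136\right) = \left(201 + \left(4 - 5324\right)\right) \left(-136\right) = \left(201 - 5320\right) \left(-136\right) = \left(-5119\right) \left(-136\right) = 696184$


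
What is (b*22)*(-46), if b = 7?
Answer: -7084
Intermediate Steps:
(b*22)*(-46) = (7*22)*(-46) = 154*(-46) = -7084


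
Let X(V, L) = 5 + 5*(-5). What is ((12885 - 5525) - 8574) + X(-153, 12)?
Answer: -1234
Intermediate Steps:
X(V, L) = -20 (X(V, L) = 5 - 25 = -20)
((12885 - 5525) - 8574) + X(-153, 12) = ((12885 - 5525) - 8574) - 20 = (7360 - 8574) - 20 = -1214 - 20 = -1234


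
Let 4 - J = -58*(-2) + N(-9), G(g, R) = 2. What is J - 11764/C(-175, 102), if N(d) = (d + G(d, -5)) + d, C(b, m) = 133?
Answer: -24532/133 ≈ -184.45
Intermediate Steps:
N(d) = 2 + 2*d (N(d) = (d + 2) + d = (2 + d) + d = 2 + 2*d)
J = -96 (J = 4 - (-58*(-2) + (2 + 2*(-9))) = 4 - (116 + (2 - 18)) = 4 - (116 - 16) = 4 - 1*100 = 4 - 100 = -96)
J - 11764/C(-175, 102) = -96 - 11764/133 = -24532/133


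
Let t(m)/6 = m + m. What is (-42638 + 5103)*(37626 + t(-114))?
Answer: -1360944030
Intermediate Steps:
t(m) = 12*m (t(m) = 6*(m + m) = 6*(2*m) = 12*m)
(-42638 + 5103)*(37626 + t(-114)) = (-42638 + 5103)*(37626 + 12*(-114)) = -37535*(37626 - 1368) = -37535*36258 = -1360944030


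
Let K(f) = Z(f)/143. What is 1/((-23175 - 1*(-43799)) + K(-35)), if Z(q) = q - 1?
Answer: 143/2949196 ≈ 4.8488e-5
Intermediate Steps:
Z(q) = -1 + q
K(f) = -1/143 + f/143 (K(f) = (-1 + f)/143 = (-1 + f)*(1/143) = -1/143 + f/143)
1/((-23175 - 1*(-43799)) + K(-35)) = 1/((-23175 - 1*(-43799)) + (-1/143 + (1/143)*(-35))) = 1/((-23175 + 43799) + (-1/143 - 35/143)) = 1/(20624 - 36/143) = 1/(2949196/143) = 143/2949196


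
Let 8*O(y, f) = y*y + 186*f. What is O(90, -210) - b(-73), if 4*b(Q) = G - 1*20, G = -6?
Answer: -7727/2 ≈ -3863.5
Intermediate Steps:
O(y, f) = y**2/8 + 93*f/4 (O(y, f) = (y*y + 186*f)/8 = (y**2 + 186*f)/8 = y**2/8 + 93*f/4)
b(Q) = -13/2 (b(Q) = (-6 - 1*20)/4 = (-6 - 20)/4 = (1/4)*(-26) = -13/2)
O(90, -210) - b(-73) = ((1/8)*90**2 + (93/4)*(-210)) - 1*(-13/2) = ((1/8)*8100 - 9765/2) + 13/2 = (2025/2 - 9765/2) + 13/2 = -3870 + 13/2 = -7727/2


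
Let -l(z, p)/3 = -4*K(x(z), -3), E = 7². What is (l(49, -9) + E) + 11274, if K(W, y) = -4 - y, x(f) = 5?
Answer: 11311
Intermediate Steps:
E = 49
l(z, p) = -12 (l(z, p) = -(-12)*(-4 - 1*(-3)) = -(-12)*(-4 + 3) = -(-12)*(-1) = -3*4 = -12)
(l(49, -9) + E) + 11274 = (-12 + 49) + 11274 = 37 + 11274 = 11311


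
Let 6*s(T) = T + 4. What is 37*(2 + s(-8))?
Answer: 148/3 ≈ 49.333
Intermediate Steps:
s(T) = ⅔ + T/6 (s(T) = (T + 4)/6 = (4 + T)/6 = ⅔ + T/6)
37*(2 + s(-8)) = 37*(2 + (⅔ + (⅙)*(-8))) = 37*(2 + (⅔ - 4/3)) = 37*(2 - ⅔) = 37*(4/3) = 148/3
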